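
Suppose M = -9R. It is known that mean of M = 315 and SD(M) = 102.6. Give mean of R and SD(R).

mean of R = -35, SD(R) = 11.4

From M = -9R: mean of M = a·mean of R + b, so mean of R = (mean of M − b)/a = (315 − 0)/(-9) = -35.
SD(M) = |a|·SD(R), so SD(R) = 102.6/|-9| = 11.4.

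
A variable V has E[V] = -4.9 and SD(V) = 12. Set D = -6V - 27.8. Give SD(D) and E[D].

SD(D) = 72, E[D] = 1.6

D = -6V - 27.8 is linear with a = -6, b = -27.8.
SD(D) = |a|·SD(V) = |-6|·12 = 72.
E[D] = a·E[V] + b = (-6)·(-4.9) + (-27.8) = 1.6.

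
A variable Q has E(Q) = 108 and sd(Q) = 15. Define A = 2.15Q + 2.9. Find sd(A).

A = 2.15Q + 2.9 is linear with a = 2.15, b = 2.9.
sd(A) = |a|·sd(Q) = |2.15|·15 = 32.25.

sd(A) = 32.25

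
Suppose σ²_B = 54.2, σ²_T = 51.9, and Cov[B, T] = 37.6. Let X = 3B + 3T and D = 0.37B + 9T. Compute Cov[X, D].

By bilinearity, Cov[X, D] = ac·σ²_B + bd·σ²_T + (ad+bc)·Cov[B, T], with a=3, b=3, c=0.37, d=9.
ac·σ²_B = 3·0.37·54.2 = 60.162
bd·σ²_T = 3·9·51.9 = 1401.3
(ad+bc)·Cov[B, T] = (28.11)·37.6 = 1056.936
Cov[X, D] = 60.162 + 1401.3 + 1056.936 = 2518.398.

Cov[X, D] = 2518.398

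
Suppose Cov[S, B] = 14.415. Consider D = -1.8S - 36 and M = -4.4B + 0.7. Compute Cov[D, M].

Cov[D, M] = a·c·Cov[S, B] = (-1.8)·(-4.4)·14.415 = 114.1668. Additive constants drop out.

Cov[D, M] = 114.1668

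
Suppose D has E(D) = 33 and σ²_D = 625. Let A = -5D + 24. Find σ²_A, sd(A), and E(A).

A = -5D + 24 is linear with a = -5, b = 24.
σ²_A = a²·σ²_D = (-5)²·625 = 15625 (the additive constant 24 does not affect variance).
sd(D) = √625 = 25.
sd(A) = |a|·sd(D) = |-5|·25 = 125.
E(A) = a·E(D) + b = (-5)·33 + 24 = -141.

σ²_A = 15625, sd(A) = 125, E(A) = -141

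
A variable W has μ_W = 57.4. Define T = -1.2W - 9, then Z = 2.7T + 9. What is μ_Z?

μ_Z = -201.276

μ_T = (-1.2)·57.4 + (-9) = -77.88.
μ_Z = 2.7·(-77.88) + 9 = -201.276.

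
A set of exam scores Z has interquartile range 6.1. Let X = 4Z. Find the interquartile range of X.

Under X = aZ + b, IQR(X) = |a|·IQR(Z) = |4|·6.1 = 24.4 (shifts cancel; spread scales by |a|).

IQR(X) = 24.4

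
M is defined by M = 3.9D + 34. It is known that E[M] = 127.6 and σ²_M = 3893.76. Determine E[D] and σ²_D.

From M = 3.9D + 34: E[M] = a·E[D] + b, so E[D] = (E[M] − b)/a = (127.6 − 34)/3.9 = 24.
σ²_M = a²·σ²_D, so σ²_D = 3893.76/3.9² = 256.

E[D] = 24, σ²_D = 256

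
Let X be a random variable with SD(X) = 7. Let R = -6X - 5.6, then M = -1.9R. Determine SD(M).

SD(R) = |-6|·7 = 42.
SD(M) = |-1.9|·42 = 79.8.

SD(M) = 79.8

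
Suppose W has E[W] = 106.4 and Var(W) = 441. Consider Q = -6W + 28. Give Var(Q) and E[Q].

Var(Q) = 15876, E[Q] = -610.4

Q = -6W + 28 is linear with a = -6, b = 28.
Var(Q) = a²·Var(W) = (-6)²·441 = 15876 (the additive constant 28 does not affect variance).
E[Q] = a·E[W] + b = (-6)·106.4 + 28 = -610.4.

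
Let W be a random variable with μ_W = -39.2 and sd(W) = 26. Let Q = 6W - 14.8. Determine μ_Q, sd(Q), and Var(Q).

μ_Q = -250, sd(Q) = 156, Var(Q) = 24336

Q = 6W - 14.8 is linear with a = 6, b = -14.8.
μ_Q = a·μ_W + b = 6·(-39.2) + (-14.8) = -250.
sd(Q) = |a|·sd(W) = |6|·26 = 156.
Var(W) = 26² = 676.
Var(Q) = a²·Var(W) = 6²·676 = 24336 (the additive constant -14.8 does not affect variance).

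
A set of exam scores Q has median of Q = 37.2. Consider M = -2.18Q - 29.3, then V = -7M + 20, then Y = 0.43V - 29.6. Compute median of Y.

median of M = (-2.18)·37.2 + (-29.3) = -110.396.
median of V = (-7)·(-110.396) + 20 = 792.772.
median of Y = 0.43·792.772 + (-29.6) = 311.29196.

median of Y = 311.29196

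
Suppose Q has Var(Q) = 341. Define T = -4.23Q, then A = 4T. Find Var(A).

Var(A) = 97623.6624

Var(T) = (-4.23)²·341 = 6101.4789.
Var(A) = 4²·6101.4789 = 97623.6624.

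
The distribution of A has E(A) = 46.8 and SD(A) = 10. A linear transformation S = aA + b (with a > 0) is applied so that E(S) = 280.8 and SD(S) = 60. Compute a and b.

a = 6, b = 0

SD(S) = a·SD(A) (a > 0), so a = 60/10 = 6.
E(S) = a·E(A) + b, so b = 280.8 − 6·46.8 = 0.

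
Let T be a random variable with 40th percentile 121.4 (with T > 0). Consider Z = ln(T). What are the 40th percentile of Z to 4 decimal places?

ln(T) is increasing, so P_{40}(Z) = g(P_{40}(T)) ≈ 4.7991.

40th percentile of Z = 4.7991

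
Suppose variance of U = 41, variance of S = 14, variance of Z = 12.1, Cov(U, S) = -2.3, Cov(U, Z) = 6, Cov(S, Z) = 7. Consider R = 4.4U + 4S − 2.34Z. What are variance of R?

variance of R = a²·variance of U + b²·variance of S + c²·variance of Z + 2ab·Cov(U, S) + 2ac·Cov(U, Z) + 2bc·Cov(S, Z), with a = 4.4, b = 4, c = -2.34.
= 793.76 + 224 + 66.25476 + (-80.96) + (-123.552) + (-131.04)
= 748.46276.

variance of R = 748.46276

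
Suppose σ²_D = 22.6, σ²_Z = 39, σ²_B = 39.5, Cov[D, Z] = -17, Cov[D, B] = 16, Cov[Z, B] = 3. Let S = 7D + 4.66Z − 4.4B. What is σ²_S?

σ²_S = 501.3244

σ²_S = a²·σ²_D + b²·σ²_Z + c²·σ²_B + 2ab·Cov[D, Z] + 2ac·Cov[D, B] + 2bc·Cov[Z, B], with a = 7, b = 4.66, c = -4.4.
= 1107.4 + 846.9084 + 764.72 + (-1109.08) + (-985.6) + (-123.024)
= 501.3244.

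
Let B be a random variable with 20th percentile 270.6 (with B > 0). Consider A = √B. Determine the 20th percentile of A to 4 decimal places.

√B is increasing, so P_{20}(A) = g(P_{20}(B)) ≈ 16.4499.

20th percentile of A = 16.4499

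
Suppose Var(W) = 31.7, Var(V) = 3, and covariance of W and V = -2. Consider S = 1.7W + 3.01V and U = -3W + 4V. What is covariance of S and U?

covariance of S and U = -121.09

By bilinearity, covariance of S and U = ac·Var(W) + bd·Var(V) + (ad+bc)·covariance of W and V, with a=1.7, b=3.01, c=-3, d=4.
ac·Var(W) = 1.7·(-3)·31.7 = -161.67
bd·Var(V) = 3.01·4·3 = 36.12
(ad+bc)·covariance of W and V = (-2.23)·(-2) = 4.46
covariance of S and U = -161.67 + 36.12 + 4.46 = -121.09.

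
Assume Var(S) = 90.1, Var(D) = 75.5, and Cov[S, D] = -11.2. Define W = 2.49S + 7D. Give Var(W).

Var(W) = a²·Var(S) + b²·Var(D) + 2ab·Cov[S, D] with a = 2.49, b = 7.
= 2.49²·90.1 + 7²·75.5 + 2·2.49·7·(-11.2)
= 558.62901 + 3699.5 + (-390.432) = 3867.69701.

Var(W) = 3867.69701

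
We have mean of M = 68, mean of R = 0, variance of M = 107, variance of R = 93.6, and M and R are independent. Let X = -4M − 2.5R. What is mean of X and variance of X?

mean of X = (-4)·mean of M + (-2.5)·mean of R = (-4)·68 + (-2.5)·0 = -272.
variance of X = a²·variance of M + b²·variance of R + 2ab·Cov[M, R] with a = -4, b = -2.5.
Independence gives Cov[M, R] = 0.
= (-4)²·107 + (-2.5)²·93.6 + 2·(-4)·(-2.5)·0
= 1712 + 585 + 0 = 2297.

mean of X = -272, variance of X = 2297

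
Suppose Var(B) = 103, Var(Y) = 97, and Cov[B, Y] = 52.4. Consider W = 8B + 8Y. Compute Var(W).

Var(W) = a²·Var(B) + b²·Var(Y) + 2ab·Cov[B, Y] with a = 8, b = 8.
= 8²·103 + 8²·97 + 2·8·8·52.4
= 6592 + 6208 + 6707.2 = 19507.2.

Var(W) = 19507.2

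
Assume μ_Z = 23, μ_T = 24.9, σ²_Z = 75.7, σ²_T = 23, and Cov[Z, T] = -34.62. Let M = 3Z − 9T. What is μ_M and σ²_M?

μ_M = 3·μ_Z + (-9)·μ_T = 3·23 + (-9)·24.9 = -155.1.
σ²_M = a²·σ²_Z + b²·σ²_T + 2ab·Cov[Z, T] with a = 3, b = -9.
= 3²·75.7 + (-9)²·23 + 2·3·(-9)·(-34.62)
= 681.3 + 1863 + 1869.48 = 4413.78.

μ_M = -155.1, σ²_M = 4413.78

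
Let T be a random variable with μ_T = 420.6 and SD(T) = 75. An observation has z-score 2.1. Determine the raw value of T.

T = 578.1

T = μ_T + z·SD(T) = 420.6 + 2.1·75 = 578.1.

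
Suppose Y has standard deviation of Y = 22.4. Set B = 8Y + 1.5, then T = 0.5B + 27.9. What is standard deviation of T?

standard deviation of B = |8|·22.4 = 179.2.
standard deviation of T = |0.5|·179.2 = 89.6.

standard deviation of T = 89.6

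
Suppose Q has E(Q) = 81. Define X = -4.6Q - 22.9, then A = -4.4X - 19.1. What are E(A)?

E(X) = (-4.6)·81 + (-22.9) = -395.5.
E(A) = (-4.4)·(-395.5) + (-19.1) = 1721.1.

E(A) = 1721.1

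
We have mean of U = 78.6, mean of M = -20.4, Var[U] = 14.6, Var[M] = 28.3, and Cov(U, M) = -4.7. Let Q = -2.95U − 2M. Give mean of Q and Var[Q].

mean of Q = -191.07, Var[Q] = 184.7965

mean of Q = (-2.95)·mean of U + (-2)·mean of M = (-2.95)·78.6 + (-2)·(-20.4) = -191.07.
Var[Q] = a²·Var[U] + b²·Var[M] + 2ab·Cov(U, M) with a = -2.95, b = -2.
= (-2.95)²·14.6 + (-2)²·28.3 + 2·(-2.95)·(-2)·(-4.7)
= 127.0565 + 113.2 + (-55.46) = 184.7965.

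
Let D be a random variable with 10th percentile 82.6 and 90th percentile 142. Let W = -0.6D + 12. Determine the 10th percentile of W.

10th percentile of W = -73.2

Since a = -0.6 < 0 the transformation is decreasing, reversing order: the 10th percentile of W corresponds to the 90th percentile of D.
So P_{10}(W) = a·P_{90}(D) + b = (-0.6)·142 + 12 = -73.2.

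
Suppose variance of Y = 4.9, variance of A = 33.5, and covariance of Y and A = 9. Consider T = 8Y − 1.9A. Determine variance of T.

variance of T = a²·variance of Y + b²·variance of A + 2ab·covariance of Y and A with a = 8, b = -1.9.
= 8²·4.9 + (-1.9)²·33.5 + 2·8·(-1.9)·9
= 313.6 + 120.935 + (-273.6) = 160.935.

variance of T = 160.935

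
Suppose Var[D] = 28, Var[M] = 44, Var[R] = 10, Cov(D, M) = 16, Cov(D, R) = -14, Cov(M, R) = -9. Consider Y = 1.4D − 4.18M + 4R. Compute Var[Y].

Var[Y] = a²·Var[D] + b²·Var[M] + c²·Var[R] + 2ab·Cov(D, M) + 2ac·Cov(D, R) + 2bc·Cov(M, R), with a = 1.4, b = -4.18, c = 4.
= 54.88 + 768.7856 + 160 + (-187.264) + (-156.8) + 300.96
= 940.5616.

Var[Y] = 940.5616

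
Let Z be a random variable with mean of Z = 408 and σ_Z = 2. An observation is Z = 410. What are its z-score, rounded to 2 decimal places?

z = (Z − mean of Z) / σ_Z = (410 − 408) / 2 = 1.00.

z = 1.00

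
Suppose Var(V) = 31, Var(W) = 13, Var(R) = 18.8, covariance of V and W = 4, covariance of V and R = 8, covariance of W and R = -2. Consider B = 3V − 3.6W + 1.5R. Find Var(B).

Var(B) = 496.98

Var(B) = a²·Var(V) + b²·Var(W) + c²·Var(R) + 2ab·covariance of V and W + 2ac·covariance of V and R + 2bc·covariance of W and R, with a = 3, b = -3.6, c = 1.5.
= 279 + 168.48 + 42.3 + (-86.4) + 72 + 21.6
= 496.98.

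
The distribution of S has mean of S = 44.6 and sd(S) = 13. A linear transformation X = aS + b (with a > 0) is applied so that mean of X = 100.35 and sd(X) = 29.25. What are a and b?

sd(X) = a·sd(S) (a > 0), so a = 29.25/13 = 2.25.
mean of X = a·mean of S + b, so b = 100.35 − 2.25·44.6 = 0.

a = 2.25, b = 0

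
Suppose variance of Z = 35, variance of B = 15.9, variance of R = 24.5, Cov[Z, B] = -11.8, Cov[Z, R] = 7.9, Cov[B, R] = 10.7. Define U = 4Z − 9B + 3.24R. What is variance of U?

variance of U = 2535.4352

variance of U = a²·variance of Z + b²·variance of B + c²·variance of R + 2ab·Cov[Z, B] + 2ac·Cov[Z, R] + 2bc·Cov[B, R], with a = 4, b = -9, c = 3.24.
= 560 + 1287.9 + 257.1912 + 849.6 + 204.768 + (-624.024)
= 2535.4352.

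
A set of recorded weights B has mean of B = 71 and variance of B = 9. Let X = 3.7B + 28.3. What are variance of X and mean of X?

variance of X = 123.21, mean of X = 291

X = 3.7B + 28.3 is linear with a = 3.7, b = 28.3.
variance of X = a²·variance of B = 3.7²·9 = 123.21 (the additive constant 28.3 does not affect variance).
mean of X = a·mean of B + b = 3.7·71 + 28.3 = 291.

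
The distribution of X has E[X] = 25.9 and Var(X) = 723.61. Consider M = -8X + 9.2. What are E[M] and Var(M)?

M = -8X + 9.2 is linear with a = -8, b = 9.2.
E[M] = a·E[X] + b = (-8)·25.9 + 9.2 = -198.
Var(M) = a²·Var(X) = (-8)²·723.61 = 46311.04 (the additive constant 9.2 does not affect variance).

E[M] = -198, Var(M) = 46311.04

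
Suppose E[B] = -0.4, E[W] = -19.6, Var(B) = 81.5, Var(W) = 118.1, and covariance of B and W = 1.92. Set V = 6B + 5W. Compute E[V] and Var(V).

E[V] = -100.4, Var(V) = 6001.7

E[V] = 6·E[B] + 5·E[W] = 6·(-0.4) + 5·(-19.6) = -100.4.
Var(V) = a²·Var(B) + b²·Var(W) + 2ab·covariance of B and W with a = 6, b = 5.
= 6²·81.5 + 5²·118.1 + 2·6·5·1.92
= 2934 + 2952.5 + 115.2 = 6001.7.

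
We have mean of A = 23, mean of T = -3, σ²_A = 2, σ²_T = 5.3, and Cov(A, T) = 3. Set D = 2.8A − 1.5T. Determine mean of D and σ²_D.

mean of D = 2.8·mean of A + (-1.5)·mean of T = 2.8·23 + (-1.5)·(-3) = 68.9.
σ²_D = a²·σ²_A + b²·σ²_T + 2ab·Cov(A, T) with a = 2.8, b = -1.5.
= 2.8²·2 + (-1.5)²·5.3 + 2·2.8·(-1.5)·3
= 15.68 + 11.925 + (-25.2) = 2.405.

mean of D = 68.9, σ²_D = 2.405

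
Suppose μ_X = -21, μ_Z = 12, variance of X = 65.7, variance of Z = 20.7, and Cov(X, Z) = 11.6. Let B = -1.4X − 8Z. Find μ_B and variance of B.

μ_B = -66.6, variance of B = 1713.412

μ_B = (-1.4)·μ_X + (-8)·μ_Z = (-1.4)·(-21) + (-8)·12 = -66.6.
variance of B = a²·variance of X + b²·variance of Z + 2ab·Cov(X, Z) with a = -1.4, b = -8.
= (-1.4)²·65.7 + (-8)²·20.7 + 2·(-1.4)·(-8)·11.6
= 128.772 + 1324.8 + 259.84 = 1713.412.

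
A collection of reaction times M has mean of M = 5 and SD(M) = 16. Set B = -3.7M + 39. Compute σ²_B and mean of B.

B = -3.7M + 39 is linear with a = -3.7, b = 39.
σ²_M = 16² = 256.
σ²_B = a²·σ²_M = (-3.7)²·256 = 3504.64 (the additive constant 39 does not affect variance).
mean of B = a·mean of M + b = (-3.7)·5 + 39 = 20.5.

σ²_B = 3504.64, mean of B = 20.5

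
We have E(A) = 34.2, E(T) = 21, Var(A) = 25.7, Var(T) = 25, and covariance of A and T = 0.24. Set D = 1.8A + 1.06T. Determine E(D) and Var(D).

E(D) = 83.82, Var(D) = 112.27384

E(D) = 1.8·E(A) + 1.06·E(T) = 1.8·34.2 + 1.06·21 = 83.82.
Var(D) = a²·Var(A) + b²·Var(T) + 2ab·covariance of A and T with a = 1.8, b = 1.06.
= 1.8²·25.7 + 1.06²·25 + 2·1.8·1.06·0.24
= 83.268 + 28.09 + 0.91584 = 112.27384.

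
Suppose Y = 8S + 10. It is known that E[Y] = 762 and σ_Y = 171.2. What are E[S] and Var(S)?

E[S] = 94, Var(S) = 457.96

From Y = 8S + 10: E[Y] = a·E[S] + b, so E[S] = (E[Y] − b)/a = (762 − 10)/8 = 94.
Var(Y) = 171.2² = 29309.44.
Var(Y) = a²·Var(S), so Var(S) = 29309.44/8² = 457.96.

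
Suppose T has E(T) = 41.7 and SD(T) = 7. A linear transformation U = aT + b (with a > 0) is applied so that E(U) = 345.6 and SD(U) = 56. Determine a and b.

a = 8, b = 12

SD(U) = a·SD(T) (a > 0), so a = 56/7 = 8.
E(U) = a·E(T) + b, so b = 345.6 − 8·41.7 = 12.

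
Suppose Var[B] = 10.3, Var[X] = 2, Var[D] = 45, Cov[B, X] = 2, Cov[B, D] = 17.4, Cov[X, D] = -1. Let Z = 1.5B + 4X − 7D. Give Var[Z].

Var[Z] = 1974.775

Var[Z] = a²·Var[B] + b²·Var[X] + c²·Var[D] + 2ab·Cov[B, X] + 2ac·Cov[B, D] + 2bc·Cov[X, D], with a = 1.5, b = 4, c = -7.
= 23.175 + 32 + 2205 + 24 + (-365.4) + 56
= 1974.775.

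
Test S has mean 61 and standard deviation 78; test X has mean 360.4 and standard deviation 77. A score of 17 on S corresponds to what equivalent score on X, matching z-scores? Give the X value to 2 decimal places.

z = (17 − 61)/78 ≈ -0.5641.
X = 360.4 + z·77 = 360.4 + (17 − 61)·77/78 ≈ 316.96.

X = 316.96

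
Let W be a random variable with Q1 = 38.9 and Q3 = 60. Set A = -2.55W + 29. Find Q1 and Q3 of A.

Q1(A) = -124, Q3(A) = -70.195

a = -2.55 < 0 reverses order: Q1(A) comes from Q3(W), Q3(A) from Q1(W).
Q1(A) = (-2.55)·60 + 29 = -124; Q3(A) = (-2.55)·38.9 + 29 = -70.195.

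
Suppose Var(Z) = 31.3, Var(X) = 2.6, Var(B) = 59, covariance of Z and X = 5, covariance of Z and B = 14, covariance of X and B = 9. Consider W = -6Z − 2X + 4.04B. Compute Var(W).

Var(W) = a²·Var(Z) + b²·Var(X) + c²·Var(B) + 2ab·covariance of Z and X + 2ac·covariance of Z and B + 2bc·covariance of X and B, with a = -6, b = -2, c = 4.04.
= 1126.8 + 10.4 + 962.9744 + 120 + (-678.72) + (-145.44)
= 1396.0144.

Var(W) = 1396.0144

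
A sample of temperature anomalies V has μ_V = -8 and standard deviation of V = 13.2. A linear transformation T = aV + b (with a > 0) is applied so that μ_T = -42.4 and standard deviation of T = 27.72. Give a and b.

standard deviation of T = a·standard deviation of V (a > 0), so a = 27.72/13.2 = 2.1.
μ_T = a·μ_V + b, so b = -42.4 − 2.1·(-8) = -25.6.

a = 2.1, b = -25.6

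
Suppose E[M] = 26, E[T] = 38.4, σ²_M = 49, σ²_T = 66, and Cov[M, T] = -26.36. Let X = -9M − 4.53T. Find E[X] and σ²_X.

E[X] = -407.952, σ²_X = 3173.985

E[X] = (-9)·E[M] + (-4.53)·E[T] = (-9)·26 + (-4.53)·38.4 = -407.952.
σ²_X = a²·σ²_M + b²·σ²_T + 2ab·Cov[M, T] with a = -9, b = -4.53.
= (-9)²·49 + (-4.53)²·66 + 2·(-9)·(-4.53)·(-26.36)
= 3969 + 1354.3794 + (-2149.3944) = 3173.985.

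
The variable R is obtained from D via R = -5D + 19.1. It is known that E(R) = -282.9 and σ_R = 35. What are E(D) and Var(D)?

E(D) = 60.4, Var(D) = 49

From R = -5D + 19.1: E(R) = a·E(D) + b, so E(D) = (E(R) − b)/a = (-282.9 − 19.1)/(-5) = 60.4.
Var(R) = 35² = 1225.
Var(R) = a²·Var(D), so Var(D) = 1225/(-5)² = 49.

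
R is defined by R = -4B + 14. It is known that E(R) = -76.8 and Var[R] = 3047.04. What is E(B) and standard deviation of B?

E(B) = 22.7, standard deviation of B = 13.8

From R = -4B + 14: E(R) = a·E(B) + b, so E(B) = (E(R) − b)/a = (-76.8 − 14)/(-4) = 22.7.
standard deviation of R = √3047.04 = 55.2.
standard deviation of R = |a|·standard deviation of B, so standard deviation of B = 55.2/|-4| = 13.8.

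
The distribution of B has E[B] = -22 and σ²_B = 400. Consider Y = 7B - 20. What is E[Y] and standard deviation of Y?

Y = 7B - 20 is linear with a = 7, b = -20.
E[Y] = a·E[B] + b = 7·(-22) + (-20) = -174.
standard deviation of B = √400 = 20.
standard deviation of Y = |a|·standard deviation of B = |7|·20 = 140.

E[Y] = -174, standard deviation of Y = 140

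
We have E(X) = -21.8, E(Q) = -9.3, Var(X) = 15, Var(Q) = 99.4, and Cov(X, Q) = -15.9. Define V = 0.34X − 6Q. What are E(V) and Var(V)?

E(V) = 0.34·E(X) + (-6)·E(Q) = 0.34·(-21.8) + (-6)·(-9.3) = 48.388.
Var(V) = a²·Var(X) + b²·Var(Q) + 2ab·Cov(X, Q) with a = 0.34, b = -6.
= 0.34²·15 + (-6)²·99.4 + 2·0.34·(-6)·(-15.9)
= 1.734 + 3578.4 + 64.872 = 3645.006.

E(V) = 48.388, Var(V) = 3645.006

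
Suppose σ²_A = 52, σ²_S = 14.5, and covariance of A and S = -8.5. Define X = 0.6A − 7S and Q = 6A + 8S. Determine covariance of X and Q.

covariance of X and Q = -308.6

By bilinearity, covariance of X and Q = ac·σ²_A + bd·σ²_S + (ad+bc)·covariance of A and S, with a=0.6, b=-7, c=6, d=8.
ac·σ²_A = 0.6·6·52 = 187.2
bd·σ²_S = (-7)·8·14.5 = -812
(ad+bc)·covariance of A and S = (-37.2)·(-8.5) = 316.2
covariance of X and Q = 187.2 + (-812) + 316.2 = -308.6.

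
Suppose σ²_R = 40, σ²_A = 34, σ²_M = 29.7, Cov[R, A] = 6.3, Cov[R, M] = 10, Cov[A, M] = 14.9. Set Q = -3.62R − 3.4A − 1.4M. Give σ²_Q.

σ²_Q = 1373.7168

σ²_Q = a²·σ²_R + b²·σ²_A + c²·σ²_M + 2ab·Cov[R, A] + 2ac·Cov[R, M] + 2bc·Cov[A, M], with a = -3.62, b = -3.4, c = -1.4.
= 524.176 + 393.04 + 58.212 + 155.0808 + 101.36 + 141.848
= 1373.7168.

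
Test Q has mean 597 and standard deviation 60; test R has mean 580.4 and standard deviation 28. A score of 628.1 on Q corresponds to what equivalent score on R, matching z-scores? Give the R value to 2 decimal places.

R = 594.91

z = (628.1 − 597)/60 ≈ 0.5183.
R = 580.4 + z·28 = 580.4 + (628.1 − 597)·28/60 ≈ 594.91.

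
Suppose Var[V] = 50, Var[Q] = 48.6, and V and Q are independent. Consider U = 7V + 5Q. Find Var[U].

Var[U] = 3665

Var[U] = a²·Var[V] + b²·Var[Q] + 2ab·Cov(V, Q) with a = 7, b = 5.
Independence gives Cov(V, Q) = 0.
= 7²·50 + 5²·48.6 + 2·7·5·0
= 2450 + 1215 + 0 = 3665.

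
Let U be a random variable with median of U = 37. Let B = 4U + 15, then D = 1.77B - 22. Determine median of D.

median of B = 4·37 + 15 = 163.
median of D = 1.77·163 + (-22) = 266.51.

median of D = 266.51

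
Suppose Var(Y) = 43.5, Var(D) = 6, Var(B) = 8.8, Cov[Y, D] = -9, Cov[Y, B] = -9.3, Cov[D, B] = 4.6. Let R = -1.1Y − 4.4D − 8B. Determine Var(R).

Var(R) = 805.035

Var(R) = a²·Var(Y) + b²·Var(D) + c²·Var(B) + 2ab·Cov[Y, D] + 2ac·Cov[Y, B] + 2bc·Cov[D, B], with a = -1.1, b = -4.4, c = -8.
= 52.635 + 116.16 + 563.2 + (-87.12) + (-163.68) + 323.84
= 805.035.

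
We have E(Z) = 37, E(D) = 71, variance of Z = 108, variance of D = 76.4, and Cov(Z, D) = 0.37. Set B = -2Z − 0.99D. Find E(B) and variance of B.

E(B) = (-2)·E(Z) + (-0.99)·E(D) = (-2)·37 + (-0.99)·71 = -144.29.
variance of B = a²·variance of Z + b²·variance of D + 2ab·Cov(Z, D) with a = -2, b = -0.99.
= (-2)²·108 + (-0.99)²·76.4 + 2·(-2)·(-0.99)·0.37
= 432 + 74.87964 + 1.4652 = 508.34484.

E(B) = -144.29, variance of B = 508.34484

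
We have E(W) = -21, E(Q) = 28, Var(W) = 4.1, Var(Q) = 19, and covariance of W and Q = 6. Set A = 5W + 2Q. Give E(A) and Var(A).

E(A) = 5·E(W) + 2·E(Q) = 5·(-21) + 2·28 = -49.
Var(A) = a²·Var(W) + b²·Var(Q) + 2ab·covariance of W and Q with a = 5, b = 2.
= 5²·4.1 + 2²·19 + 2·5·2·6
= 102.5 + 76 + 120 = 298.5.

E(A) = -49, Var(A) = 298.5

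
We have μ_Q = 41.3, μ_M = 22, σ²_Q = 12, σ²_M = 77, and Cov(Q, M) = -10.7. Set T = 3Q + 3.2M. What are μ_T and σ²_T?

μ_T = 194.3, σ²_T = 691.04

μ_T = 3·μ_Q + 3.2·μ_M = 3·41.3 + 3.2·22 = 194.3.
σ²_T = a²·σ²_Q + b²·σ²_M + 2ab·Cov(Q, M) with a = 3, b = 3.2.
= 3²·12 + 3.2²·77 + 2·3·3.2·(-10.7)
= 108 + 788.48 + (-205.44) = 691.04.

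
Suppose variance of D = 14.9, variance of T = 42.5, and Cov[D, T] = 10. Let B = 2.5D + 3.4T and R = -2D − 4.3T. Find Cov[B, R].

By bilinearity, Cov[B, R] = ac·variance of D + bd·variance of T + (ad+bc)·Cov[D, T], with a=2.5, b=3.4, c=-2, d=-4.3.
ac·variance of D = 2.5·(-2)·14.9 = -74.5
bd·variance of T = 3.4·(-4.3)·42.5 = -621.35
(ad+bc)·Cov[D, T] = (-17.55)·10 = -175.5
Cov[B, R] = -74.5 + (-621.35) + (-175.5) = -871.35.

Cov[B, R] = -871.35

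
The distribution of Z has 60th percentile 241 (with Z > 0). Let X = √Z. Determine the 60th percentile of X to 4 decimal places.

60th percentile of X = 15.5242

√Z is increasing, so P_{60}(X) = g(P_{60}(Z)) ≈ 15.5242.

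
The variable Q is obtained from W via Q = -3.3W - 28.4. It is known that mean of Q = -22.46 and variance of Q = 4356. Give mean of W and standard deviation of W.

From Q = -3.3W - 28.4: mean of Q = a·mean of W + b, so mean of W = (mean of Q − b)/a = (-22.46 − (-28.4))/(-3.3) = -1.8.
standard deviation of Q = √4356 = 66.
standard deviation of Q = |a|·standard deviation of W, so standard deviation of W = 66/|-3.3| = 20.

mean of W = -1.8, standard deviation of W = 20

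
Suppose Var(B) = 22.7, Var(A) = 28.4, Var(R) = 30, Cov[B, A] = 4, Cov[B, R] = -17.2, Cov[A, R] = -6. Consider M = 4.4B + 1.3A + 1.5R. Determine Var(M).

Var(M) = a²·Var(B) + b²·Var(A) + c²·Var(R) + 2ab·Cov[B, A] + 2ac·Cov[B, R] + 2bc·Cov[A, R], with a = 4.4, b = 1.3, c = 1.5.
= 439.472 + 47.996 + 67.5 + 45.76 + (-227.04) + (-23.4)
= 350.288.

Var(M) = 350.288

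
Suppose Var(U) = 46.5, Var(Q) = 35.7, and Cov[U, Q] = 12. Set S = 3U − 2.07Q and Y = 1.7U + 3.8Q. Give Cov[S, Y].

By bilinearity, Cov[S, Y] = ac·Var(U) + bd·Var(Q) + (ad+bc)·Cov[U, Q], with a=3, b=-2.07, c=1.7, d=3.8.
ac·Var(U) = 3·1.7·46.5 = 237.15
bd·Var(Q) = (-2.07)·3.8·35.7 = -280.8162
(ad+bc)·Cov[U, Q] = (7.881)·12 = 94.572
Cov[S, Y] = 237.15 + (-280.8162) + 94.572 = 50.9058.

Cov[S, Y] = 50.9058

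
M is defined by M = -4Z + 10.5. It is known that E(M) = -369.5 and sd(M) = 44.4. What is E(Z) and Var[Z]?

E(Z) = 95, Var[Z] = 123.21

From M = -4Z + 10.5: E(M) = a·E(Z) + b, so E(Z) = (E(M) − b)/a = (-369.5 − 10.5)/(-4) = 95.
Var[M] = 44.4² = 1971.36.
Var[M] = a²·Var[Z], so Var[Z] = 1971.36/(-4)² = 123.21.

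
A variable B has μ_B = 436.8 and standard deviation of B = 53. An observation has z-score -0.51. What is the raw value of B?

B = μ_B + z·standard deviation of B = 436.8 + (-0.51)·53 = 409.77.

B = 409.77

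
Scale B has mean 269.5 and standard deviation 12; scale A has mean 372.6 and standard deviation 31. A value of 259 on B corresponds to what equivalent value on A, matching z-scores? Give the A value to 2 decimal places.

z = (259 − 269.5)/12 = -0.875.
A = 372.6 + z·31 = 372.6 + (259 − 269.5)·31/12 ≈ 345.48.

A = 345.48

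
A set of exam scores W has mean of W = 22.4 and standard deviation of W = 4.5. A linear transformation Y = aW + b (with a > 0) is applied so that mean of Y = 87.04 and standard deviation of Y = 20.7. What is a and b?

a = 4.6, b = -16

standard deviation of Y = a·standard deviation of W (a > 0), so a = 20.7/4.5 = 4.6.
mean of Y = a·mean of W + b, so b = 87.04 − 4.6·22.4 = -16.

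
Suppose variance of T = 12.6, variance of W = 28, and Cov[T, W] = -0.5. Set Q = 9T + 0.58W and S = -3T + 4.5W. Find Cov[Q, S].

By bilinearity, Cov[Q, S] = ac·variance of T + bd·variance of W + (ad+bc)·Cov[T, W], with a=9, b=0.58, c=-3, d=4.5.
ac·variance of T = 9·(-3)·12.6 = -340.2
bd·variance of W = 0.58·4.5·28 = 73.08
(ad+bc)·Cov[T, W] = (38.76)·(-0.5) = -19.38
Cov[Q, S] = -340.2 + 73.08 + (-19.38) = -286.5.

Cov[Q, S] = -286.5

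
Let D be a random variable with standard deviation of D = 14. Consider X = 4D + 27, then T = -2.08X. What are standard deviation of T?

standard deviation of T = 116.48

standard deviation of X = |4|·14 = 56.
standard deviation of T = |-2.08|·56 = 116.48.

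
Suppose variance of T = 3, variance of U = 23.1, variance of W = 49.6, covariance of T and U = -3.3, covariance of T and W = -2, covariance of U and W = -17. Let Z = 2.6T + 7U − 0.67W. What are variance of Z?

variance of Z = a²·variance of T + b²·variance of U + c²·variance of W + 2ab·covariance of T and U + 2ac·covariance of T and W + 2bc·covariance of U and W, with a = 2.6, b = 7, c = -0.67.
= 20.28 + 1131.9 + 22.26544 + (-120.12) + 6.968 + 159.46
= 1220.75344.

variance of Z = 1220.75344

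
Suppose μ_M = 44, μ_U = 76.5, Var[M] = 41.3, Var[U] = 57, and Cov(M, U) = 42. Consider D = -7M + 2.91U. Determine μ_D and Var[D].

μ_D = -85.385, Var[D] = 795.3017

μ_D = (-7)·μ_M + 2.91·μ_U = (-7)·44 + 2.91·76.5 = -85.385.
Var[D] = a²·Var[M] + b²·Var[U] + 2ab·Cov(M, U) with a = -7, b = 2.91.
= (-7)²·41.3 + 2.91²·57 + 2·(-7)·2.91·42
= 2023.7 + 482.6817 + (-1711.08) = 795.3017.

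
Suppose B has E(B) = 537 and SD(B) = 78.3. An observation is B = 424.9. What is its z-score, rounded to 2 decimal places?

z = -1.43

z = (B − E(B)) / SD(B) = (424.9 − 537) / 78.3 ≈ -1.43.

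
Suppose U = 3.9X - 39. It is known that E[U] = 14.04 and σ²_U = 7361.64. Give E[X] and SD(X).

E[X] = 13.6, SD(X) = 22

From U = 3.9X - 39: E[U] = a·E[X] + b, so E[X] = (E[U] − b)/a = (14.04 − (-39))/3.9 = 13.6.
SD(U) = √7361.64 = 85.8.
SD(U) = |a|·SD(X), so SD(X) = 85.8/|3.9| = 22.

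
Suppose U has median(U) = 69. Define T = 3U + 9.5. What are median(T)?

A linear map preserves order up to sign, so median(T) = a·median(U) + b = 3·69 + 9.5 = 216.5.

median(T) = 216.5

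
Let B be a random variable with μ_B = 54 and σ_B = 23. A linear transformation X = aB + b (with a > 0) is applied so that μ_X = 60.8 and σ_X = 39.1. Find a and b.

a = 1.7, b = -31

σ_X = a·σ_B (a > 0), so a = 39.1/23 = 1.7.
μ_X = a·μ_B + b, so b = 60.8 − 1.7·54 = -31.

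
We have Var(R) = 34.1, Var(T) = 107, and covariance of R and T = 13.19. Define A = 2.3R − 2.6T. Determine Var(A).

Var(A) = a²·Var(R) + b²·Var(T) + 2ab·covariance of R and T with a = 2.3, b = -2.6.
= 2.3²·34.1 + (-2.6)²·107 + 2·2.3·(-2.6)·13.19
= 180.389 + 723.32 + (-157.7524) = 745.9566.

Var(A) = 745.9566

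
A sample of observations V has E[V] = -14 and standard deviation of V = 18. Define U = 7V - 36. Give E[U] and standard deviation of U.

U = 7V - 36 is linear with a = 7, b = -36.
E[U] = a·E[V] + b = 7·(-14) + (-36) = -134.
standard deviation of U = |a|·standard deviation of V = |7|·18 = 126.

E[U] = -134, standard deviation of U = 126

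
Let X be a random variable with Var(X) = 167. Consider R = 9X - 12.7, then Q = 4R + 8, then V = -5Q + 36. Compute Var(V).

Var(V) = 5410800

Var(R) = 9²·167 = 13527.
Var(Q) = 4²·13527 = 216432.
Var(V) = (-5)²·216432 = 5410800.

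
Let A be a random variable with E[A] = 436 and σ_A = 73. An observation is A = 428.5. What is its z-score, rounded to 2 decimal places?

z = (A − E[A]) / σ_A = (428.5 − 436) / 73 ≈ -0.10.

z = -0.10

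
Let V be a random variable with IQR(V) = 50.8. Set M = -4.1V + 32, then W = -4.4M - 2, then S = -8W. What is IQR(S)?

IQR(S) = 7331.456

IQR(M) = |-4.1|·50.8 = 208.28.
IQR(W) = |-4.4|·208.28 = 916.432.
IQR(S) = |-8|·916.432 = 7331.456.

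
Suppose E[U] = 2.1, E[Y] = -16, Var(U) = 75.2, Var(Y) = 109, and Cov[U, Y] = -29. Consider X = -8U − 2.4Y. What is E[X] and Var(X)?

E[X] = (-8)·E[U] + (-2.4)·E[Y] = (-8)·2.1 + (-2.4)·(-16) = 21.6.
Var(X) = a²·Var(U) + b²·Var(Y) + 2ab·Cov[U, Y] with a = -8, b = -2.4.
= (-8)²·75.2 + (-2.4)²·109 + 2·(-8)·(-2.4)·(-29)
= 4812.8 + 627.84 + (-1113.6) = 4327.04.

E[X] = 21.6, Var(X) = 4327.04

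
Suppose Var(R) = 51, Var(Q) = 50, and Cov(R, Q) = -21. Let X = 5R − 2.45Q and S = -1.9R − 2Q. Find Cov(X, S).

Cov(X, S) = -127.255

By bilinearity, Cov(X, S) = ac·Var(R) + bd·Var(Q) + (ad+bc)·Cov(R, Q), with a=5, b=-2.45, c=-1.9, d=-2.
ac·Var(R) = 5·(-1.9)·51 = -484.5
bd·Var(Q) = (-2.45)·(-2)·50 = 245
(ad+bc)·Cov(R, Q) = (-5.345)·(-21) = 112.245
Cov(X, S) = -484.5 + 245 + 112.245 = -127.255.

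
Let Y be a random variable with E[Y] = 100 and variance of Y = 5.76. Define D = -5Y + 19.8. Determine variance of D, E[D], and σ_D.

D = -5Y + 19.8 is linear with a = -5, b = 19.8.
variance of D = a²·variance of Y = (-5)²·5.76 = 144 (the additive constant 19.8 does not affect variance).
E[D] = a·E[Y] + b = (-5)·100 + 19.8 = -480.2.
σ_Y = √5.76 = 2.4.
σ_D = |a|·σ_Y = |-5|·2.4 = 12.

variance of D = 144, E[D] = -480.2, σ_D = 12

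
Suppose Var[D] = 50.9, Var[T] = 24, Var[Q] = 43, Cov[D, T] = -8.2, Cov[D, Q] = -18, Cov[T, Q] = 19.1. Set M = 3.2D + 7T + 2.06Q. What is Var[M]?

Var[M] = 1825.8628

Var[M] = a²·Var[D] + b²·Var[T] + c²·Var[Q] + 2ab·Cov[D, T] + 2ac·Cov[D, Q] + 2bc·Cov[T, Q], with a = 3.2, b = 7, c = 2.06.
= 521.216 + 1176 + 182.4748 + (-367.36) + (-237.312) + 550.844
= 1825.8628.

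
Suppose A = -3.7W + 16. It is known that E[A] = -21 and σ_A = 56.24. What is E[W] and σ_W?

From A = -3.7W + 16: E[A] = a·E[W] + b, so E[W] = (E[A] − b)/a = (-21 − 16)/(-3.7) = 10.
σ_A = |a|·σ_W, so σ_W = 56.24/|-3.7| = 15.2.

E[W] = 10, σ_W = 15.2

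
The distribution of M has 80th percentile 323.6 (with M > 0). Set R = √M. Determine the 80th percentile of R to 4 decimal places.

√M is increasing, so P_{80}(R) = g(P_{80}(M)) ≈ 17.9889.

80th percentile of R = 17.9889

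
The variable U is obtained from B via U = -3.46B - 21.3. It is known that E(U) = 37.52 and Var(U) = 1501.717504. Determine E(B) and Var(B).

E(B) = -17, Var(B) = 125.44

From U = -3.46B - 21.3: E(U) = a·E(B) + b, so E(B) = (E(U) − b)/a = (37.52 − (-21.3))/(-3.46) = -17.
Var(U) = a²·Var(B), so Var(B) = 1501.717504/(-3.46)² = 125.44.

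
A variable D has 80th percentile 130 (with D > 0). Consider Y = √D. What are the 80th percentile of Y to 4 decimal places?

√D is increasing, so P_{80}(Y) = g(P_{80}(D)) ≈ 11.4018.

80th percentile of Y = 11.4018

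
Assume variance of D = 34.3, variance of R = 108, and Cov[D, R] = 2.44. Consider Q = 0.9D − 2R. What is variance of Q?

variance of Q = a²·variance of D + b²·variance of R + 2ab·Cov[D, R] with a = 0.9, b = -2.
= 0.9²·34.3 + (-2)²·108 + 2·0.9·(-2)·2.44
= 27.783 + 432 + (-8.784) = 450.999.

variance of Q = 450.999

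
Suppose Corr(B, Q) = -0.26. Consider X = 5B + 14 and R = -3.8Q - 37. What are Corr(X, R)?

Corr(X, R) = 0.26

Linear rescalings preserve |correlation|; the slopes 5 and -3.8 have opposite signs, so the correlation flips sign: Corr(X, R) = −Corr(B, Q) = 0.26.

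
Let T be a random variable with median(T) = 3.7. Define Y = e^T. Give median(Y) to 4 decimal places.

median(Y) = 40.4473

e^T is monotone on this domain, so median(Y) = exp(3.7) ≈ 40.4473.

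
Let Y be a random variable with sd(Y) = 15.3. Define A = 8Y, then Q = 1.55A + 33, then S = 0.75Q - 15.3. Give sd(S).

sd(S) = 142.29

sd(A) = |8|·15.3 = 122.4.
sd(Q) = |1.55|·122.4 = 189.72.
sd(S) = |0.75|·189.72 = 142.29.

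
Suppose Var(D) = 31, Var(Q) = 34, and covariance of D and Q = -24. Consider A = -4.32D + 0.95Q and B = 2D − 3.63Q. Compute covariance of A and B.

covariance of A and B = -807.0474

By bilinearity, covariance of A and B = ac·Var(D) + bd·Var(Q) + (ad+bc)·covariance of D and Q, with a=-4.32, b=0.95, c=2, d=-3.63.
ac·Var(D) = (-4.32)·2·31 = -267.84
bd·Var(Q) = 0.95·(-3.63)·34 = -117.249
(ad+bc)·covariance of D and Q = (17.5816)·(-24) = -421.9584
covariance of A and B = -267.84 + (-117.249) + (-421.9584) = -807.0474.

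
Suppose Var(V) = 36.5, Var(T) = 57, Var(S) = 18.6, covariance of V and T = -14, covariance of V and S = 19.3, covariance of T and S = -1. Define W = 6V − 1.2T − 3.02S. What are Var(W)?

Var(W) = 1060.63944

Var(W) = a²·Var(V) + b²·Var(T) + c²·Var(S) + 2ab·covariance of V and T + 2ac·covariance of V and S + 2bc·covariance of T and S, with a = 6, b = -1.2, c = -3.02.
= 1314 + 82.08 + 169.63944 + 201.6 + (-699.432) + (-7.248)
= 1060.63944.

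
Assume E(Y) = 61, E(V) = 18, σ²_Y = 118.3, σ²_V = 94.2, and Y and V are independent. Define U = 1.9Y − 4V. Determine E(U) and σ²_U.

E(U) = 1.9·E(Y) + (-4)·E(V) = 1.9·61 + (-4)·18 = 43.9.
σ²_U = a²·σ²_Y + b²·σ²_V + 2ab·covariance of Y and V with a = 1.9, b = -4.
Independence gives covariance of Y and V = 0.
= 1.9²·118.3 + (-4)²·94.2 + 2·1.9·(-4)·0
= 427.063 + 1507.2 + 0 = 1934.263.

E(U) = 43.9, σ²_U = 1934.263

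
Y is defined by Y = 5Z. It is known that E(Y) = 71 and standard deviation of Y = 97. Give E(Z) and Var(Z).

From Y = 5Z: E(Y) = a·E(Z) + b, so E(Z) = (E(Y) − b)/a = (71 − 0)/5 = 14.2.
Var(Y) = 97² = 9409.
Var(Y) = a²·Var(Z), so Var(Z) = 9409/5² = 376.36.

E(Z) = 14.2, Var(Z) = 376.36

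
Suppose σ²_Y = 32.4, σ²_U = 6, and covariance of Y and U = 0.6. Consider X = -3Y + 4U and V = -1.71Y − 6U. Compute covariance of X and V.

covariance of X and V = 28.908

By bilinearity, covariance of X and V = ac·σ²_Y + bd·σ²_U + (ad+bc)·covariance of Y and U, with a=-3, b=4, c=-1.71, d=-6.
ac·σ²_Y = (-3)·(-1.71)·32.4 = 166.212
bd·σ²_U = 4·(-6)·6 = -144
(ad+bc)·covariance of Y and U = (11.16)·0.6 = 6.696
covariance of X and V = 166.212 + (-144) + 6.696 = 28.908.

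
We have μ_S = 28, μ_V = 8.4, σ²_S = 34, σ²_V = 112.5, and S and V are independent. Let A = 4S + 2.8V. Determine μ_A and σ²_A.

μ_A = 135.52, σ²_A = 1426

μ_A = 4·μ_S + 2.8·μ_V = 4·28 + 2.8·8.4 = 135.52.
σ²_A = a²·σ²_S + b²·σ²_V + 2ab·Cov(S, V) with a = 4, b = 2.8.
Independence gives Cov(S, V) = 0.
= 4²·34 + 2.8²·112.5 + 2·4·2.8·0
= 544 + 882 + 0 = 1426.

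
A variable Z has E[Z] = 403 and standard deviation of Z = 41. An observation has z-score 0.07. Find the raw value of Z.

Z = E[Z] + z·standard deviation of Z = 403 + 0.07·41 = 405.87.

Z = 405.87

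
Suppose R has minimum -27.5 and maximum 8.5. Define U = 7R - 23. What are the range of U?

Range of R = 8.5 − (-27.5) = 36.
Range(U) = |a|·Range(R) = |7|·36 = 252.

Range(U) = 252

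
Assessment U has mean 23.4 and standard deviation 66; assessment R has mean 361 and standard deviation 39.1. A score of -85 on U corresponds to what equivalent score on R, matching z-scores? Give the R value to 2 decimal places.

R = 296.78

z = (-85 − 23.4)/66 ≈ -1.6424.
R = 361 + z·39.1 = 361 + (-85 − 23.4)·39.1/66 ≈ 296.78.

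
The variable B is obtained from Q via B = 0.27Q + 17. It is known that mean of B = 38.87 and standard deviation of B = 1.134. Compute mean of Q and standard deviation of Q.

mean of Q = 81, standard deviation of Q = 4.2

From B = 0.27Q + 17: mean of B = a·mean of Q + b, so mean of Q = (mean of B − b)/a = (38.87 − 17)/0.27 = 81.
standard deviation of B = |a|·standard deviation of Q, so standard deviation of Q = 1.134/|0.27| = 4.2.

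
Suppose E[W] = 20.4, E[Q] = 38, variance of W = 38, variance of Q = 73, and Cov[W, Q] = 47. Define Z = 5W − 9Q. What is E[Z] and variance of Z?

E[Z] = 5·E[W] + (-9)·E[Q] = 5·20.4 + (-9)·38 = -240.
variance of Z = a²·variance of W + b²·variance of Q + 2ab·Cov[W, Q] with a = 5, b = -9.
= 5²·38 + (-9)²·73 + 2·5·(-9)·47
= 950 + 5913 + (-4230) = 2633.

E[Z] = -240, variance of Z = 2633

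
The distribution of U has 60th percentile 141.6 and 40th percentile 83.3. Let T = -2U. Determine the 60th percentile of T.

60th percentile of T = -166.6

Since a = -2 < 0 the transformation is decreasing, reversing order: the 60th percentile of T corresponds to the 40th percentile of U.
So P_{60}(T) = a·P_{40}(U) + b = (-2)·83.3 = -166.6.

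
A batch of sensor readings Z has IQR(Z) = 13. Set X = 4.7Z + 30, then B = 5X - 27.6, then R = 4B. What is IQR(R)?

IQR(X) = |4.7|·13 = 61.1.
IQR(B) = |5|·61.1 = 305.5.
IQR(R) = |4|·305.5 = 1222.

IQR(R) = 1222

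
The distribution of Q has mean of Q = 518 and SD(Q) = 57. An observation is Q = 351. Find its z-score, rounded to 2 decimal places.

z = -2.93

z = (Q − mean of Q) / SD(Q) = (351 − 518) / 57 ≈ -2.93.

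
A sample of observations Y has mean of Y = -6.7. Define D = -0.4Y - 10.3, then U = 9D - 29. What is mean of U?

mean of U = -97.58

mean of D = (-0.4)·(-6.7) + (-10.3) = -7.62.
mean of U = 9·(-7.62) + (-29) = -97.58.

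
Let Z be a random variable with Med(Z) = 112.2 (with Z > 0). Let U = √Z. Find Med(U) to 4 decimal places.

Med(U) = 10.5925

√Z is monotone on this domain, so Med(U) = √(112.2) ≈ 10.5925.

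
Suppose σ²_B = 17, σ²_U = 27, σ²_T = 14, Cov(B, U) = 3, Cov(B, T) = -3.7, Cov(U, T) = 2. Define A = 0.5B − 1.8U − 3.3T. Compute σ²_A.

σ²_A = a²·σ²_B + b²·σ²_U + c²·σ²_T + 2ab·Cov(B, U) + 2ac·Cov(B, T) + 2bc·Cov(U, T), with a = 0.5, b = -1.8, c = -3.3.
= 4.25 + 87.48 + 152.46 + (-5.4) + 12.21 + 23.76
= 274.76.

σ²_A = 274.76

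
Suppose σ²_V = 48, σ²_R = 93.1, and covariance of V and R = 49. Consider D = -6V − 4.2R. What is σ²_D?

σ²_D = 5839.884

σ²_D = a²·σ²_V + b²·σ²_R + 2ab·covariance of V and R with a = -6, b = -4.2.
= (-6)²·48 + (-4.2)²·93.1 + 2·(-6)·(-4.2)·49
= 1728 + 1642.284 + 2469.6 = 5839.884.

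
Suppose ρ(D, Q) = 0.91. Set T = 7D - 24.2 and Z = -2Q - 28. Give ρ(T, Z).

Linear rescalings preserve |correlation|; the slopes 7 and -2 have opposite signs, so the correlation flips sign: ρ(T, Z) = −ρ(D, Q) = -0.91.

ρ(T, Z) = -0.91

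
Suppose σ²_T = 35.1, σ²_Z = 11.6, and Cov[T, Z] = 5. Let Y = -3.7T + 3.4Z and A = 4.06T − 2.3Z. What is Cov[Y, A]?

By bilinearity, Cov[Y, A] = ac·σ²_T + bd·σ²_Z + (ad+bc)·Cov[T, Z], with a=-3.7, b=3.4, c=4.06, d=-2.3.
ac·σ²_T = (-3.7)·4.06·35.1 = -527.2722
bd·σ²_Z = 3.4·(-2.3)·11.6 = -90.712
(ad+bc)·Cov[T, Z] = (22.314)·5 = 111.57
Cov[Y, A] = -527.2722 + (-90.712) + 111.57 = -506.4142.

Cov[Y, A] = -506.4142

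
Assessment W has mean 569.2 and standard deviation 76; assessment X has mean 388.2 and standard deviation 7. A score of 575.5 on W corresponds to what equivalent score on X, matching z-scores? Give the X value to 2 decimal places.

X = 388.78

z = (575.5 − 569.2)/76 ≈ 0.0829.
X = 388.2 + z·7 = 388.2 + (575.5 − 569.2)·7/76 ≈ 388.78.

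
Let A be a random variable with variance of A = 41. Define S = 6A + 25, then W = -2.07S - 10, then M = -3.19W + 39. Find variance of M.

variance of M = 64358.87063364

variance of S = 6²·41 = 1476.
variance of W = (-2.07)²·1476 = 6324.5124.
variance of M = (-3.19)²·6324.5124 = 64358.87063364.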